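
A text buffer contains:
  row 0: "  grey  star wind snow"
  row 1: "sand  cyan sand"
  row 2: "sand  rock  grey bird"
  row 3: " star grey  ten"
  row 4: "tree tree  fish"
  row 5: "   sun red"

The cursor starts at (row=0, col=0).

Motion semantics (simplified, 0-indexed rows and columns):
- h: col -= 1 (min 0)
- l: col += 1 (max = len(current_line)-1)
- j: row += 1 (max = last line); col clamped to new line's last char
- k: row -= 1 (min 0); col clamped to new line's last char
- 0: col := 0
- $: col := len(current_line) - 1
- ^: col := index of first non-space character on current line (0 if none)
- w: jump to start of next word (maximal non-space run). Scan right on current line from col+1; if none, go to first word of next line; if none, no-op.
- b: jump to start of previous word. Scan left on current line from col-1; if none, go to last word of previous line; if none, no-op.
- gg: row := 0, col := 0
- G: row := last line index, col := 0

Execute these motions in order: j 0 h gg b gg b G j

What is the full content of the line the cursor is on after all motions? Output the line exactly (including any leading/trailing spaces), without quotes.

Answer:    sun red

Derivation:
After 1 (j): row=1 col=0 char='s'
After 2 (0): row=1 col=0 char='s'
After 3 (h): row=1 col=0 char='s'
After 4 (gg): row=0 col=0 char='_'
After 5 (b): row=0 col=0 char='_'
After 6 (gg): row=0 col=0 char='_'
After 7 (b): row=0 col=0 char='_'
After 8 (G): row=5 col=0 char='_'
After 9 (j): row=5 col=0 char='_'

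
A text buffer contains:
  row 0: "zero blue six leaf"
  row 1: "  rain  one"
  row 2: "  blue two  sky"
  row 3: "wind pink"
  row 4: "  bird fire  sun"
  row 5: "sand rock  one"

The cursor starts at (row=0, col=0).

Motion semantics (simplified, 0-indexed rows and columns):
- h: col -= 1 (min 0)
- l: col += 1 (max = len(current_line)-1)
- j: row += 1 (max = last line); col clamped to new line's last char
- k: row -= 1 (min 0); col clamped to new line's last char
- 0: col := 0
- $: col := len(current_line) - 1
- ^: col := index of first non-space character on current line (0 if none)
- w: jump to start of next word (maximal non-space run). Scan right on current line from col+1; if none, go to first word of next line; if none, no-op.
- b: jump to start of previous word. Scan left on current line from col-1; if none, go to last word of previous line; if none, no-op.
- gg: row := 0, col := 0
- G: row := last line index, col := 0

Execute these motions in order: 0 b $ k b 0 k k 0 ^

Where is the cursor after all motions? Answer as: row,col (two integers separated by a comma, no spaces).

Answer: 0,0

Derivation:
After 1 (0): row=0 col=0 char='z'
After 2 (b): row=0 col=0 char='z'
After 3 ($): row=0 col=17 char='f'
After 4 (k): row=0 col=17 char='f'
After 5 (b): row=0 col=14 char='l'
After 6 (0): row=0 col=0 char='z'
After 7 (k): row=0 col=0 char='z'
After 8 (k): row=0 col=0 char='z'
After 9 (0): row=0 col=0 char='z'
After 10 (^): row=0 col=0 char='z'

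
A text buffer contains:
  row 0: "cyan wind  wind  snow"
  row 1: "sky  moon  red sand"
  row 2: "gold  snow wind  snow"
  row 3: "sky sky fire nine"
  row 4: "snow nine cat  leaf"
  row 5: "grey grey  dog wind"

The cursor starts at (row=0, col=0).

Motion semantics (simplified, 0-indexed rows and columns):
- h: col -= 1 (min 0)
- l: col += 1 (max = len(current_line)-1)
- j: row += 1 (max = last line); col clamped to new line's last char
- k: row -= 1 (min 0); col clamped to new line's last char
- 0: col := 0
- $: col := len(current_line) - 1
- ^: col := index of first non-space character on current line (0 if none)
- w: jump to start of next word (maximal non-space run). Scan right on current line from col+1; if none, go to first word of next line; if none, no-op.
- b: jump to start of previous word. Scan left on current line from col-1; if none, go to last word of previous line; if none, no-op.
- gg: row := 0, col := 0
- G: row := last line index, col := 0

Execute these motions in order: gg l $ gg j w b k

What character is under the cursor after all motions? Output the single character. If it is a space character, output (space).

Answer: c

Derivation:
After 1 (gg): row=0 col=0 char='c'
After 2 (l): row=0 col=1 char='y'
After 3 ($): row=0 col=20 char='w'
After 4 (gg): row=0 col=0 char='c'
After 5 (j): row=1 col=0 char='s'
After 6 (w): row=1 col=5 char='m'
After 7 (b): row=1 col=0 char='s'
After 8 (k): row=0 col=0 char='c'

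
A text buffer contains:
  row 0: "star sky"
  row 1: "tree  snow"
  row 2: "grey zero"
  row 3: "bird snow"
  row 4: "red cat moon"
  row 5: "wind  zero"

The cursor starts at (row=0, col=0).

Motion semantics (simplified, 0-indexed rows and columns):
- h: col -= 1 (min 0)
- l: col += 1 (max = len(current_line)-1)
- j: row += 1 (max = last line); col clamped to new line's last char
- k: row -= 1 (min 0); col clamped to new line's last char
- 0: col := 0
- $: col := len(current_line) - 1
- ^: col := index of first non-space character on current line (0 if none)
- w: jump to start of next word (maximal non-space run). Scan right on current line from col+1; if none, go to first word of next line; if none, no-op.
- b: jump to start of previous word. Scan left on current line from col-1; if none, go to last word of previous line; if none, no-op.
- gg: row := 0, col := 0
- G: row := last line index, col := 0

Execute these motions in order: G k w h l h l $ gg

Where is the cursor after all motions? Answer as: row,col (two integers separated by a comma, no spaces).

After 1 (G): row=5 col=0 char='w'
After 2 (k): row=4 col=0 char='r'
After 3 (w): row=4 col=4 char='c'
After 4 (h): row=4 col=3 char='_'
After 5 (l): row=4 col=4 char='c'
After 6 (h): row=4 col=3 char='_'
After 7 (l): row=4 col=4 char='c'
After 8 ($): row=4 col=11 char='n'
After 9 (gg): row=0 col=0 char='s'

Answer: 0,0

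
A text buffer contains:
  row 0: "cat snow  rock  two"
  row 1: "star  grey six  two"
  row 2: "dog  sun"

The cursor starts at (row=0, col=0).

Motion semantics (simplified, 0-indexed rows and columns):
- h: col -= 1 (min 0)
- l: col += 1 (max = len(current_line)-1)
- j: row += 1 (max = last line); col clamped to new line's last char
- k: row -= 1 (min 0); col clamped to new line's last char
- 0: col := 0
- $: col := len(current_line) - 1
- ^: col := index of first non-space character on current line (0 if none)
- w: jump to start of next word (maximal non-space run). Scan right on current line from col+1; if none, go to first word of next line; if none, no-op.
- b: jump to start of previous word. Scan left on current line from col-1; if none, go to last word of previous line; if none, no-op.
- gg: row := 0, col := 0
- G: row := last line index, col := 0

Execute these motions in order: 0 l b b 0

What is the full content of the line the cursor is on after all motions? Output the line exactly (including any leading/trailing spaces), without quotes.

Answer: cat snow  rock  two

Derivation:
After 1 (0): row=0 col=0 char='c'
After 2 (l): row=0 col=1 char='a'
After 3 (b): row=0 col=0 char='c'
After 4 (b): row=0 col=0 char='c'
After 5 (0): row=0 col=0 char='c'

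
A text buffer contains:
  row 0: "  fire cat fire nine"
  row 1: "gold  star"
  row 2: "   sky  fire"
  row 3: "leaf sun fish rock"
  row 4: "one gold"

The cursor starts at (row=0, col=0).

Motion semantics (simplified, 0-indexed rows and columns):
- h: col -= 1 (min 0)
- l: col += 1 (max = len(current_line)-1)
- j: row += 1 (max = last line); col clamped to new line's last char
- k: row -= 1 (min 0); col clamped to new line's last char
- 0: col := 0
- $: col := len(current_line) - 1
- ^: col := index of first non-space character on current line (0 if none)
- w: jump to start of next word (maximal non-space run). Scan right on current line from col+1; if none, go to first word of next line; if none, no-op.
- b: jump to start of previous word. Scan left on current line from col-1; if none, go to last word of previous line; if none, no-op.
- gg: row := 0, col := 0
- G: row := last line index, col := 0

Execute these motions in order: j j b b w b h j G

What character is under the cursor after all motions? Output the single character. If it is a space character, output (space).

After 1 (j): row=1 col=0 char='g'
After 2 (j): row=2 col=0 char='_'
After 3 (b): row=1 col=6 char='s'
After 4 (b): row=1 col=0 char='g'
After 5 (w): row=1 col=6 char='s'
After 6 (b): row=1 col=0 char='g'
After 7 (h): row=1 col=0 char='g'
After 8 (j): row=2 col=0 char='_'
After 9 (G): row=4 col=0 char='o'

Answer: o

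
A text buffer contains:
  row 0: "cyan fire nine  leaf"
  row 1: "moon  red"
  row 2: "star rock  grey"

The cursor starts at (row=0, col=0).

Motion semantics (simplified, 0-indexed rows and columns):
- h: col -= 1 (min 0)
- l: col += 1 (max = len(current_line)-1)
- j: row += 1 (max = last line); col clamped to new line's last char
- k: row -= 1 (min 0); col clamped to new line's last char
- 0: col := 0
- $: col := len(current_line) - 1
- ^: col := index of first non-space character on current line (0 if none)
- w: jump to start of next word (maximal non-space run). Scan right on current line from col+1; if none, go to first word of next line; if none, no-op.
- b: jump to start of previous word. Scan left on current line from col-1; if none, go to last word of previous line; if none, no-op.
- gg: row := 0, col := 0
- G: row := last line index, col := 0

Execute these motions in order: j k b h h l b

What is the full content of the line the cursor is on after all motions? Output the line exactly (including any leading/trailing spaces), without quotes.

After 1 (j): row=1 col=0 char='m'
After 2 (k): row=0 col=0 char='c'
After 3 (b): row=0 col=0 char='c'
After 4 (h): row=0 col=0 char='c'
After 5 (h): row=0 col=0 char='c'
After 6 (l): row=0 col=1 char='y'
After 7 (b): row=0 col=0 char='c'

Answer: cyan fire nine  leaf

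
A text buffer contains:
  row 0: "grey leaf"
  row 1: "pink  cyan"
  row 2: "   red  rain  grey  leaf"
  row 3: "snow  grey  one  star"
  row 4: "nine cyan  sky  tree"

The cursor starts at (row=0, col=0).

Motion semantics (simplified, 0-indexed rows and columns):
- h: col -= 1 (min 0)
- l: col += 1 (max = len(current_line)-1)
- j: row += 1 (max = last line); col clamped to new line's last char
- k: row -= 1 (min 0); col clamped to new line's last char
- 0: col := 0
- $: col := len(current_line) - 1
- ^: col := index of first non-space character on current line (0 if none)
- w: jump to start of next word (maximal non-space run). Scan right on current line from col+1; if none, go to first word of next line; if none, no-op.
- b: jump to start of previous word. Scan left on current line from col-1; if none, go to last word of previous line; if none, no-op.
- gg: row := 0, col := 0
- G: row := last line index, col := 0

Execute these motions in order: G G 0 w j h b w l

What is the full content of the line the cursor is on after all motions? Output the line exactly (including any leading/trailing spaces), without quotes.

Answer: nine cyan  sky  tree

Derivation:
After 1 (G): row=4 col=0 char='n'
After 2 (G): row=4 col=0 char='n'
After 3 (0): row=4 col=0 char='n'
After 4 (w): row=4 col=5 char='c'
After 5 (j): row=4 col=5 char='c'
After 6 (h): row=4 col=4 char='_'
After 7 (b): row=4 col=0 char='n'
After 8 (w): row=4 col=5 char='c'
After 9 (l): row=4 col=6 char='y'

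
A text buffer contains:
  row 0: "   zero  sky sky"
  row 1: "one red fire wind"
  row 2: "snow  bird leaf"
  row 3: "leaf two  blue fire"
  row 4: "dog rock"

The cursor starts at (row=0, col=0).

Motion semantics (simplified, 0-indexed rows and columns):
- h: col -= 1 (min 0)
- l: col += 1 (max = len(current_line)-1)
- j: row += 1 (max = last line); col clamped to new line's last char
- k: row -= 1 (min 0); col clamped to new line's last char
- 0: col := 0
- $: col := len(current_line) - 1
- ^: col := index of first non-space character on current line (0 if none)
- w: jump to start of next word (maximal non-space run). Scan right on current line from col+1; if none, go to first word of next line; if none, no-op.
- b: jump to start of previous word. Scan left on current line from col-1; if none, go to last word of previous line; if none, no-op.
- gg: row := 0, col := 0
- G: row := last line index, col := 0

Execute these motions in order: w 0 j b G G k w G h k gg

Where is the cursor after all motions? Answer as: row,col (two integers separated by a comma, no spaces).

After 1 (w): row=0 col=3 char='z'
After 2 (0): row=0 col=0 char='_'
After 3 (j): row=1 col=0 char='o'
After 4 (b): row=0 col=13 char='s'
After 5 (G): row=4 col=0 char='d'
After 6 (G): row=4 col=0 char='d'
After 7 (k): row=3 col=0 char='l'
After 8 (w): row=3 col=5 char='t'
After 9 (G): row=4 col=0 char='d'
After 10 (h): row=4 col=0 char='d'
After 11 (k): row=3 col=0 char='l'
After 12 (gg): row=0 col=0 char='_'

Answer: 0,0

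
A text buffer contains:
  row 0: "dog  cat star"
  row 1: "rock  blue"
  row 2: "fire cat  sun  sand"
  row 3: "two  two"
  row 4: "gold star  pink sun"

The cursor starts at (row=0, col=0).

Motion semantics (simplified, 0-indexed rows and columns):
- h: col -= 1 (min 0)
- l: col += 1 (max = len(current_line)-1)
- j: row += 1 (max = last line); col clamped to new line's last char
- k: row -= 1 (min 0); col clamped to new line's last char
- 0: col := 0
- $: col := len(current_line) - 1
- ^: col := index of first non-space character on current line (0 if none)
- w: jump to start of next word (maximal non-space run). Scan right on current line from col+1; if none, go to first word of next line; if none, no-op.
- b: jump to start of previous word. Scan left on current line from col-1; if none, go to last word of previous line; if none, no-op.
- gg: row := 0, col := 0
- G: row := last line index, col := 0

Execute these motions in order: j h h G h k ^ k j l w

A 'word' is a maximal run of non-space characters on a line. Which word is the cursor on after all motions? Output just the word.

Answer: two

Derivation:
After 1 (j): row=1 col=0 char='r'
After 2 (h): row=1 col=0 char='r'
After 3 (h): row=1 col=0 char='r'
After 4 (G): row=4 col=0 char='g'
After 5 (h): row=4 col=0 char='g'
After 6 (k): row=3 col=0 char='t'
After 7 (^): row=3 col=0 char='t'
After 8 (k): row=2 col=0 char='f'
After 9 (j): row=3 col=0 char='t'
After 10 (l): row=3 col=1 char='w'
After 11 (w): row=3 col=5 char='t'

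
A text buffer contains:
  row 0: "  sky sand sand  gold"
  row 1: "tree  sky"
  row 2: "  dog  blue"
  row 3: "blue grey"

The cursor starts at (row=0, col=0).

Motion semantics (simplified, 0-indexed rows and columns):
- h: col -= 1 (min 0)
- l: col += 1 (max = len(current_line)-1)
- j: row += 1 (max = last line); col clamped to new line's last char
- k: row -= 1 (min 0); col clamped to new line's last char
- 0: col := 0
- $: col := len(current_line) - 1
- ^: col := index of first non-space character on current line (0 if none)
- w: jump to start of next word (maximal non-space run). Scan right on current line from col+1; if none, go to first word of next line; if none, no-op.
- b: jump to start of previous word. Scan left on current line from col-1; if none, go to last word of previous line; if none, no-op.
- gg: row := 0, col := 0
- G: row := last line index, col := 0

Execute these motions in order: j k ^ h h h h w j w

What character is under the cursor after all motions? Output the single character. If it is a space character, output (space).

Answer: s

Derivation:
After 1 (j): row=1 col=0 char='t'
After 2 (k): row=0 col=0 char='_'
After 3 (^): row=0 col=2 char='s'
After 4 (h): row=0 col=1 char='_'
After 5 (h): row=0 col=0 char='_'
After 6 (h): row=0 col=0 char='_'
After 7 (h): row=0 col=0 char='_'
After 8 (w): row=0 col=2 char='s'
After 9 (j): row=1 col=2 char='e'
After 10 (w): row=1 col=6 char='s'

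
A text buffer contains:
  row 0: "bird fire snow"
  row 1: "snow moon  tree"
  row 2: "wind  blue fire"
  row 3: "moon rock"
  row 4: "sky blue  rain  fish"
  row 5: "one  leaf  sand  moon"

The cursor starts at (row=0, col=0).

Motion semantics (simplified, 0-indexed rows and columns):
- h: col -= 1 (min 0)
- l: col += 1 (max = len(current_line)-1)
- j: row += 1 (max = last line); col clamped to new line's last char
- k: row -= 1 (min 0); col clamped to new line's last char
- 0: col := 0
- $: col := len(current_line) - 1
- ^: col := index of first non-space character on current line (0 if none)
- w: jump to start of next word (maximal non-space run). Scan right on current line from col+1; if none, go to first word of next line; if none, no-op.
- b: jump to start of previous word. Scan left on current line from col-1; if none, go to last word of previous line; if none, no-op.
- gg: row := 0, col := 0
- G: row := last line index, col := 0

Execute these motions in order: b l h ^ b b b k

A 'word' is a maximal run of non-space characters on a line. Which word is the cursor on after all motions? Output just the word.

Answer: bird

Derivation:
After 1 (b): row=0 col=0 char='b'
After 2 (l): row=0 col=1 char='i'
After 3 (h): row=0 col=0 char='b'
After 4 (^): row=0 col=0 char='b'
After 5 (b): row=0 col=0 char='b'
After 6 (b): row=0 col=0 char='b'
After 7 (b): row=0 col=0 char='b'
After 8 (k): row=0 col=0 char='b'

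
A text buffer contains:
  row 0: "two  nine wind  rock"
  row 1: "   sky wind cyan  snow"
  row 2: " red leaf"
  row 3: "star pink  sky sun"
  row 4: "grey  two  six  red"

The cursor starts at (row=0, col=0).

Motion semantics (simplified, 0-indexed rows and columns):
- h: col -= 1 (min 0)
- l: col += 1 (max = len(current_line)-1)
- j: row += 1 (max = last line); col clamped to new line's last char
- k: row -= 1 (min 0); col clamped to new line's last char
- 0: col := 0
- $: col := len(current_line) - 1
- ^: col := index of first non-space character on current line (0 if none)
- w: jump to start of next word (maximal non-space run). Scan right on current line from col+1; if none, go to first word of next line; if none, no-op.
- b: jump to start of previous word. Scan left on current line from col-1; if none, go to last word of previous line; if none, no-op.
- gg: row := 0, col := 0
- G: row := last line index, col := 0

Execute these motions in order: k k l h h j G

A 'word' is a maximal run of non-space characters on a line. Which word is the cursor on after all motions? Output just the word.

After 1 (k): row=0 col=0 char='t'
After 2 (k): row=0 col=0 char='t'
After 3 (l): row=0 col=1 char='w'
After 4 (h): row=0 col=0 char='t'
After 5 (h): row=0 col=0 char='t'
After 6 (j): row=1 col=0 char='_'
After 7 (G): row=4 col=0 char='g'

Answer: grey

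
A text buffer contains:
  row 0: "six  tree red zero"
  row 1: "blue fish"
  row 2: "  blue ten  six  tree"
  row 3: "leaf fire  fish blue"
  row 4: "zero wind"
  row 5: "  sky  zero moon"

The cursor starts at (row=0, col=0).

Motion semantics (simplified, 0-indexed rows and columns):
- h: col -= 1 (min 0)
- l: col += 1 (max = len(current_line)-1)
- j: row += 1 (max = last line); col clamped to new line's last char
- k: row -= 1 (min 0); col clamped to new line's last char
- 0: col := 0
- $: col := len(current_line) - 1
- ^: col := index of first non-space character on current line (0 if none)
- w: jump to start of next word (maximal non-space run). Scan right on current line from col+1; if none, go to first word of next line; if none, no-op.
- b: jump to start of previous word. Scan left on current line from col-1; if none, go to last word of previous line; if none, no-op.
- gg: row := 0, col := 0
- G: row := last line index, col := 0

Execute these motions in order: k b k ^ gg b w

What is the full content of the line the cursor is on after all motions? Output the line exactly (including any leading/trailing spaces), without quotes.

After 1 (k): row=0 col=0 char='s'
After 2 (b): row=0 col=0 char='s'
After 3 (k): row=0 col=0 char='s'
After 4 (^): row=0 col=0 char='s'
After 5 (gg): row=0 col=0 char='s'
After 6 (b): row=0 col=0 char='s'
After 7 (w): row=0 col=5 char='t'

Answer: six  tree red zero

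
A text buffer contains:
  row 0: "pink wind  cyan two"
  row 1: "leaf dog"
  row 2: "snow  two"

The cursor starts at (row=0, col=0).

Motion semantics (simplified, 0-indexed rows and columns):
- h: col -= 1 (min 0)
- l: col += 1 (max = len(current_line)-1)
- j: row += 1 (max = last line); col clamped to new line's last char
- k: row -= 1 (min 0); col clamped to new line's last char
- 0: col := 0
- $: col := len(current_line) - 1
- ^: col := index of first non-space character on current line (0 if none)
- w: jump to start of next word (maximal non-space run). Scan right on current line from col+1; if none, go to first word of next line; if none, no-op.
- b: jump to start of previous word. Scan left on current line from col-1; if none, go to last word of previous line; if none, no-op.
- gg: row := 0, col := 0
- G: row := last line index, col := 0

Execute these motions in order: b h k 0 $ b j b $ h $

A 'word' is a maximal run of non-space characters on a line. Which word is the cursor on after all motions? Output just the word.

Answer: dog

Derivation:
After 1 (b): row=0 col=0 char='p'
After 2 (h): row=0 col=0 char='p'
After 3 (k): row=0 col=0 char='p'
After 4 (0): row=0 col=0 char='p'
After 5 ($): row=0 col=18 char='o'
After 6 (b): row=0 col=16 char='t'
After 7 (j): row=1 col=7 char='g'
After 8 (b): row=1 col=5 char='d'
After 9 ($): row=1 col=7 char='g'
After 10 (h): row=1 col=6 char='o'
After 11 ($): row=1 col=7 char='g'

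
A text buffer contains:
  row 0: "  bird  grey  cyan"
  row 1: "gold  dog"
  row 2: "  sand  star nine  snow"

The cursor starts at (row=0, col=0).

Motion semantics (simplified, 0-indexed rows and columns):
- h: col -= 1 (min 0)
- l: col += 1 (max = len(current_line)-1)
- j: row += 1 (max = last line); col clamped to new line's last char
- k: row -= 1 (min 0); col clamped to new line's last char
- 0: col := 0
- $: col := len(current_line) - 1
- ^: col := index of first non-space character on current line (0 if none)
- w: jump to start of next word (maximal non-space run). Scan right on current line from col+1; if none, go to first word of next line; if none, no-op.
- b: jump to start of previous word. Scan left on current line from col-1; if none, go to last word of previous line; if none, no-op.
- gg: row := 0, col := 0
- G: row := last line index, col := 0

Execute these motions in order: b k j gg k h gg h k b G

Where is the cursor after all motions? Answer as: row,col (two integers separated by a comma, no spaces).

Answer: 2,0

Derivation:
After 1 (b): row=0 col=0 char='_'
After 2 (k): row=0 col=0 char='_'
After 3 (j): row=1 col=0 char='g'
After 4 (gg): row=0 col=0 char='_'
After 5 (k): row=0 col=0 char='_'
After 6 (h): row=0 col=0 char='_'
After 7 (gg): row=0 col=0 char='_'
After 8 (h): row=0 col=0 char='_'
After 9 (k): row=0 col=0 char='_'
After 10 (b): row=0 col=0 char='_'
After 11 (G): row=2 col=0 char='_'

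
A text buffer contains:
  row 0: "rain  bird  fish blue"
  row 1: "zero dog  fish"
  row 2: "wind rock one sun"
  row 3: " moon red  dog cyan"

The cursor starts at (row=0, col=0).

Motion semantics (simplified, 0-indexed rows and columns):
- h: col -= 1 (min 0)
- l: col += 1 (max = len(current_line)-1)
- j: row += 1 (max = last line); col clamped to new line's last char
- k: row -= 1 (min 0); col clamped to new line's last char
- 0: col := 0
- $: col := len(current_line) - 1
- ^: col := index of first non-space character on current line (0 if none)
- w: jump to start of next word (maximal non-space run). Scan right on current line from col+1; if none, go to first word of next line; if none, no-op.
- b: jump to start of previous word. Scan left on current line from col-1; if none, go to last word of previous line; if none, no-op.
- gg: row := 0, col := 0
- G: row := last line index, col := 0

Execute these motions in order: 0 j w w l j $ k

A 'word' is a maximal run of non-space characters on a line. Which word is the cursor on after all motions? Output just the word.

After 1 (0): row=0 col=0 char='r'
After 2 (j): row=1 col=0 char='z'
After 3 (w): row=1 col=5 char='d'
After 4 (w): row=1 col=10 char='f'
After 5 (l): row=1 col=11 char='i'
After 6 (j): row=2 col=11 char='n'
After 7 ($): row=2 col=16 char='n'
After 8 (k): row=1 col=13 char='h'

Answer: fish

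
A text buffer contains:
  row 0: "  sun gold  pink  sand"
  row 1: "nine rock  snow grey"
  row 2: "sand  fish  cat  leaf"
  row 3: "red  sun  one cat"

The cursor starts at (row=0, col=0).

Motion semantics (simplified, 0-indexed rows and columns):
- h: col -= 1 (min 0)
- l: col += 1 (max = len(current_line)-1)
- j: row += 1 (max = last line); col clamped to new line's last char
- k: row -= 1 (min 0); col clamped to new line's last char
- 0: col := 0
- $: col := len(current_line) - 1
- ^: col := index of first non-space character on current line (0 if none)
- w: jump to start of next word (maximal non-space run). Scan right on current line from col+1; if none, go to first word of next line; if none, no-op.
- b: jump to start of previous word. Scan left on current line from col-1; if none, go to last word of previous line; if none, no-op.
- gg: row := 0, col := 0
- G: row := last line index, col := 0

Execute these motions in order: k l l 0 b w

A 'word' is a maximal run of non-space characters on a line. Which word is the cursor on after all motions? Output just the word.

Answer: sun

Derivation:
After 1 (k): row=0 col=0 char='_'
After 2 (l): row=0 col=1 char='_'
After 3 (l): row=0 col=2 char='s'
After 4 (0): row=0 col=0 char='_'
After 5 (b): row=0 col=0 char='_'
After 6 (w): row=0 col=2 char='s'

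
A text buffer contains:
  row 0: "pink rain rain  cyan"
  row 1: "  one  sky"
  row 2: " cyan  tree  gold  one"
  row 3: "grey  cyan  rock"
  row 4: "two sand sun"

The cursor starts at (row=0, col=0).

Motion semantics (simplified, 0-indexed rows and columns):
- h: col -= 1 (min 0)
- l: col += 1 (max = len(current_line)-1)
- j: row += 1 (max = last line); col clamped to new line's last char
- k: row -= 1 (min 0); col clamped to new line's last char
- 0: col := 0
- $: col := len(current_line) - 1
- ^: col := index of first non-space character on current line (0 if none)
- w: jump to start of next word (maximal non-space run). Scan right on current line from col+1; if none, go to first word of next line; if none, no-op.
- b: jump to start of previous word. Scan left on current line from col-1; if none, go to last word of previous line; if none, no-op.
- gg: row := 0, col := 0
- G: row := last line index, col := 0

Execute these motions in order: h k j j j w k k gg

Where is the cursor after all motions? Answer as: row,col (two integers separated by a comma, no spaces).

After 1 (h): row=0 col=0 char='p'
After 2 (k): row=0 col=0 char='p'
After 3 (j): row=1 col=0 char='_'
After 4 (j): row=2 col=0 char='_'
After 5 (j): row=3 col=0 char='g'
After 6 (w): row=3 col=6 char='c'
After 7 (k): row=2 col=6 char='_'
After 8 (k): row=1 col=6 char='_'
After 9 (gg): row=0 col=0 char='p'

Answer: 0,0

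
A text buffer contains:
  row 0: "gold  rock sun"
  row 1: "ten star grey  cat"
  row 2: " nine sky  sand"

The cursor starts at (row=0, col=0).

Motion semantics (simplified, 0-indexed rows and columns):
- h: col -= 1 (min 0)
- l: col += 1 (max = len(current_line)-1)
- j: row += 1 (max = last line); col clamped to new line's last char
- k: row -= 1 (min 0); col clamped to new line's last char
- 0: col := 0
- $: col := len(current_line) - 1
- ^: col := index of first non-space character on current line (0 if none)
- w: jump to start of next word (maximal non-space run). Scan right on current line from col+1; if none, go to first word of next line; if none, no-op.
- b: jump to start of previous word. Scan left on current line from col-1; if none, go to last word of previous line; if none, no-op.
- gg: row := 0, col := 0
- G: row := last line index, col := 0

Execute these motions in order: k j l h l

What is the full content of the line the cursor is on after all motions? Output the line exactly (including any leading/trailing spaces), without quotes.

Answer: ten star grey  cat

Derivation:
After 1 (k): row=0 col=0 char='g'
After 2 (j): row=1 col=0 char='t'
After 3 (l): row=1 col=1 char='e'
After 4 (h): row=1 col=0 char='t'
After 5 (l): row=1 col=1 char='e'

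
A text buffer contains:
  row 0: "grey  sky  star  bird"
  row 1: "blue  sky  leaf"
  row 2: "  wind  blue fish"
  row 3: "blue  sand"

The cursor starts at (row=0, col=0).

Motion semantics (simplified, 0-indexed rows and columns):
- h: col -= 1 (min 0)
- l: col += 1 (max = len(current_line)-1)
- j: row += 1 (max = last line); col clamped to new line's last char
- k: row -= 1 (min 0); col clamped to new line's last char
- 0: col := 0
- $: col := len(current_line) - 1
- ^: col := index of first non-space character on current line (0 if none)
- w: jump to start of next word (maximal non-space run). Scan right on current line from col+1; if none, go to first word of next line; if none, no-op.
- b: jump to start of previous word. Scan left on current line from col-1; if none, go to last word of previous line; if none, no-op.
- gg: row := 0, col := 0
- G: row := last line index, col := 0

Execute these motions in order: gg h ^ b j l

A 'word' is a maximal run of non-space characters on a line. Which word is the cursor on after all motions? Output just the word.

Answer: blue

Derivation:
After 1 (gg): row=0 col=0 char='g'
After 2 (h): row=0 col=0 char='g'
After 3 (^): row=0 col=0 char='g'
After 4 (b): row=0 col=0 char='g'
After 5 (j): row=1 col=0 char='b'
After 6 (l): row=1 col=1 char='l'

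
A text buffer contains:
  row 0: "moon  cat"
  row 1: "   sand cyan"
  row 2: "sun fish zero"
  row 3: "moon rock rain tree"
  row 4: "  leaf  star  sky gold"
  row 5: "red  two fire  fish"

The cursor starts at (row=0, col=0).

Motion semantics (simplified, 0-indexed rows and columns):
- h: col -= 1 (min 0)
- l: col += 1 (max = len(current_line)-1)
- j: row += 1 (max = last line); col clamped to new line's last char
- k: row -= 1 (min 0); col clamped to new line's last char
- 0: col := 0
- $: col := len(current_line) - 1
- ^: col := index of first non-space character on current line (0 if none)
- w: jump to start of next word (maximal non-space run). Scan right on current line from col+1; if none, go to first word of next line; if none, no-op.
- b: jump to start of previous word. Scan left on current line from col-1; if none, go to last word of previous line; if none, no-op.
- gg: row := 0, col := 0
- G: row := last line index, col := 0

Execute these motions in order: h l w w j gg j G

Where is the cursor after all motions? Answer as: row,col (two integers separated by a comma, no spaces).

Answer: 5,0

Derivation:
After 1 (h): row=0 col=0 char='m'
After 2 (l): row=0 col=1 char='o'
After 3 (w): row=0 col=6 char='c'
After 4 (w): row=1 col=3 char='s'
After 5 (j): row=2 col=3 char='_'
After 6 (gg): row=0 col=0 char='m'
After 7 (j): row=1 col=0 char='_'
After 8 (G): row=5 col=0 char='r'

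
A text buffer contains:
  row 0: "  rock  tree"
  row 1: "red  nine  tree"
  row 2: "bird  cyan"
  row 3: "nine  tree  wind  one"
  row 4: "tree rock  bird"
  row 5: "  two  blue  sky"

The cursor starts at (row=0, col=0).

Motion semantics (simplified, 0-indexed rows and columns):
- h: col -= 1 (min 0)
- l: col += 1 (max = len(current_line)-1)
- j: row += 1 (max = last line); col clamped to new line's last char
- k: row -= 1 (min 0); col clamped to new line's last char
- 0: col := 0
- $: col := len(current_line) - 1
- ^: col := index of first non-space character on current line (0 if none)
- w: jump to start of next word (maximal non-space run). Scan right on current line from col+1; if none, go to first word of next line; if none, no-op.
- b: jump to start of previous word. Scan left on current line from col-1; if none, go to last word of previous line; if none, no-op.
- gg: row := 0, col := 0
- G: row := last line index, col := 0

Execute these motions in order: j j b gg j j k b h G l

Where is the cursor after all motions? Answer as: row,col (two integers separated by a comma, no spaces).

Answer: 5,1

Derivation:
After 1 (j): row=1 col=0 char='r'
After 2 (j): row=2 col=0 char='b'
After 3 (b): row=1 col=11 char='t'
After 4 (gg): row=0 col=0 char='_'
After 5 (j): row=1 col=0 char='r'
After 6 (j): row=2 col=0 char='b'
After 7 (k): row=1 col=0 char='r'
After 8 (b): row=0 col=8 char='t'
After 9 (h): row=0 col=7 char='_'
After 10 (G): row=5 col=0 char='_'
After 11 (l): row=5 col=1 char='_'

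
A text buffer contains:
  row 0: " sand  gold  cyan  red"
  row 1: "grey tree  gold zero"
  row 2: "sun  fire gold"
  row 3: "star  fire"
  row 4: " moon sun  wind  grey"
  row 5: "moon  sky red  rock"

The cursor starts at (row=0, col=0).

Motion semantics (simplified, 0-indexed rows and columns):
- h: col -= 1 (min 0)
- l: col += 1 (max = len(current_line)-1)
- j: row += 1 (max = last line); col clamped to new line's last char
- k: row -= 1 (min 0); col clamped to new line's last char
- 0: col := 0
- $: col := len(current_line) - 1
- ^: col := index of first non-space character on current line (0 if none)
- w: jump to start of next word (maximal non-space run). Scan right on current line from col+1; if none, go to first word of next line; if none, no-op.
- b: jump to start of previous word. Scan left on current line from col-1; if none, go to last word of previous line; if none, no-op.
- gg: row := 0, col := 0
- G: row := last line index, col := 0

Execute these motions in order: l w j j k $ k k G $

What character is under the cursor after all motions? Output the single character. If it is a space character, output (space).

After 1 (l): row=0 col=1 char='s'
After 2 (w): row=0 col=7 char='g'
After 3 (j): row=1 col=7 char='e'
After 4 (j): row=2 col=7 char='r'
After 5 (k): row=1 col=7 char='e'
After 6 ($): row=1 col=19 char='o'
After 7 (k): row=0 col=19 char='r'
After 8 (k): row=0 col=19 char='r'
After 9 (G): row=5 col=0 char='m'
After 10 ($): row=5 col=18 char='k'

Answer: k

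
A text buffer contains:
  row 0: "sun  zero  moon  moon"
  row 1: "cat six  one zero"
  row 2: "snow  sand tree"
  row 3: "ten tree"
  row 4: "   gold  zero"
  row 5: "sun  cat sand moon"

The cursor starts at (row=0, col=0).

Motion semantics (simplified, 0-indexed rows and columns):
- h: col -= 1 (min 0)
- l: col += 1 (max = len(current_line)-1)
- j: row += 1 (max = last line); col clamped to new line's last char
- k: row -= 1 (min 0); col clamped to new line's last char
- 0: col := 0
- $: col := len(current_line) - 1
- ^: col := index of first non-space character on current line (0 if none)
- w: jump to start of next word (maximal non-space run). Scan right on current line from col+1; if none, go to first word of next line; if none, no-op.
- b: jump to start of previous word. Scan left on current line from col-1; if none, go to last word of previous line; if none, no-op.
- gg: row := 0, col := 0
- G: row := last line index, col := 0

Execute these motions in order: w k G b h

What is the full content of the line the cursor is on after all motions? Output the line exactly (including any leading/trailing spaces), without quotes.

Answer:    gold  zero

Derivation:
After 1 (w): row=0 col=5 char='z'
After 2 (k): row=0 col=5 char='z'
After 3 (G): row=5 col=0 char='s'
After 4 (b): row=4 col=9 char='z'
After 5 (h): row=4 col=8 char='_'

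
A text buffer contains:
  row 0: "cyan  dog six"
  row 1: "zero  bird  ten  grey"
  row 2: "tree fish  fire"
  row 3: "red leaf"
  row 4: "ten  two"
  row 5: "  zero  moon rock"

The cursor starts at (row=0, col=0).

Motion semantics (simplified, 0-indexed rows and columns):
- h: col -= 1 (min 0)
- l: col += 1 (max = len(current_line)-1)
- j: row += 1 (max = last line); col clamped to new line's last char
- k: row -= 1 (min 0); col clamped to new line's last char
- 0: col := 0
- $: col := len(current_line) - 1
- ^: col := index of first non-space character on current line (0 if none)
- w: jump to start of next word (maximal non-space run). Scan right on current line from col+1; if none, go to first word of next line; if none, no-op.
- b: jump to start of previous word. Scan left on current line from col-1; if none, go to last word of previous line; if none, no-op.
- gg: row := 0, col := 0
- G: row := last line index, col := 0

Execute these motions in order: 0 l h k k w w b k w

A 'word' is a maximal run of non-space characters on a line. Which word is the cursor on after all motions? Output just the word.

After 1 (0): row=0 col=0 char='c'
After 2 (l): row=0 col=1 char='y'
After 3 (h): row=0 col=0 char='c'
After 4 (k): row=0 col=0 char='c'
After 5 (k): row=0 col=0 char='c'
After 6 (w): row=0 col=6 char='d'
After 7 (w): row=0 col=10 char='s'
After 8 (b): row=0 col=6 char='d'
After 9 (k): row=0 col=6 char='d'
After 10 (w): row=0 col=10 char='s'

Answer: six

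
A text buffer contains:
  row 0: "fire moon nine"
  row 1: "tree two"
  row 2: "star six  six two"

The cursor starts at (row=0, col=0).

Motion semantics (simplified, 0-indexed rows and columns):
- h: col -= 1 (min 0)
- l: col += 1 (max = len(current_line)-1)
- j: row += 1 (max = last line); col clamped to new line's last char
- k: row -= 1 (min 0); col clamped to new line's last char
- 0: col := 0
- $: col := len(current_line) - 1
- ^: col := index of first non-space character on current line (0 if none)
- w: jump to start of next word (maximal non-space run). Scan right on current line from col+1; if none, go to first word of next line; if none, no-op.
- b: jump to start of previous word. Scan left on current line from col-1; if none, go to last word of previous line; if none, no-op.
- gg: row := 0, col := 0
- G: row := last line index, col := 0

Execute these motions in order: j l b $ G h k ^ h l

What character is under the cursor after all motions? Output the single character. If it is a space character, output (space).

After 1 (j): row=1 col=0 char='t'
After 2 (l): row=1 col=1 char='r'
After 3 (b): row=1 col=0 char='t'
After 4 ($): row=1 col=7 char='o'
After 5 (G): row=2 col=0 char='s'
After 6 (h): row=2 col=0 char='s'
After 7 (k): row=1 col=0 char='t'
After 8 (^): row=1 col=0 char='t'
After 9 (h): row=1 col=0 char='t'
After 10 (l): row=1 col=1 char='r'

Answer: r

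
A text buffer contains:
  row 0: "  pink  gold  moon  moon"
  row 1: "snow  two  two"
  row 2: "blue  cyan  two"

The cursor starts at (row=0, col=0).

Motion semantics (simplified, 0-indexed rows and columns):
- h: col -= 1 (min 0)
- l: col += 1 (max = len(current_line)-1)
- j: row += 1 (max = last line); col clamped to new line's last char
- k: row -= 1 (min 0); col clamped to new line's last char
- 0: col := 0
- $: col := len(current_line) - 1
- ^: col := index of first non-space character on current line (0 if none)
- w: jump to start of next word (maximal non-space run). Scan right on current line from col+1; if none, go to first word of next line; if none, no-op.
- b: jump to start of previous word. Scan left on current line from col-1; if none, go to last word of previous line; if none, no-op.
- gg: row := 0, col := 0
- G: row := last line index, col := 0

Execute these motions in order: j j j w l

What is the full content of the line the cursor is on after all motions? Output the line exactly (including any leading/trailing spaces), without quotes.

Answer: blue  cyan  two

Derivation:
After 1 (j): row=1 col=0 char='s'
After 2 (j): row=2 col=0 char='b'
After 3 (j): row=2 col=0 char='b'
After 4 (w): row=2 col=6 char='c'
After 5 (l): row=2 col=7 char='y'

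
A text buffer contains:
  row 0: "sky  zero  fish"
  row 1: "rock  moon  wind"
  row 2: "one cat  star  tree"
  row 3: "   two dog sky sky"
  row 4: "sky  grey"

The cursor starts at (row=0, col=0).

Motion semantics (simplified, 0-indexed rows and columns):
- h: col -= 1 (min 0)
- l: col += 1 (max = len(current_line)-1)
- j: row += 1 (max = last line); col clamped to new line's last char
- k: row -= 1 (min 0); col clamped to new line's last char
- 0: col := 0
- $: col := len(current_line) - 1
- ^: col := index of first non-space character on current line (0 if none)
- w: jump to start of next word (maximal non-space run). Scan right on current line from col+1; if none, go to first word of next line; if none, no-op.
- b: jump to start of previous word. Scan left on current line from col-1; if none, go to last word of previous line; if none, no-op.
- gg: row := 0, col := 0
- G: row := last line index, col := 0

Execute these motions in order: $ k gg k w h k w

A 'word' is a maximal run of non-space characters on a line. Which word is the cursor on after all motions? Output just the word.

Answer: zero

Derivation:
After 1 ($): row=0 col=14 char='h'
After 2 (k): row=0 col=14 char='h'
After 3 (gg): row=0 col=0 char='s'
After 4 (k): row=0 col=0 char='s'
After 5 (w): row=0 col=5 char='z'
After 6 (h): row=0 col=4 char='_'
After 7 (k): row=0 col=4 char='_'
After 8 (w): row=0 col=5 char='z'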